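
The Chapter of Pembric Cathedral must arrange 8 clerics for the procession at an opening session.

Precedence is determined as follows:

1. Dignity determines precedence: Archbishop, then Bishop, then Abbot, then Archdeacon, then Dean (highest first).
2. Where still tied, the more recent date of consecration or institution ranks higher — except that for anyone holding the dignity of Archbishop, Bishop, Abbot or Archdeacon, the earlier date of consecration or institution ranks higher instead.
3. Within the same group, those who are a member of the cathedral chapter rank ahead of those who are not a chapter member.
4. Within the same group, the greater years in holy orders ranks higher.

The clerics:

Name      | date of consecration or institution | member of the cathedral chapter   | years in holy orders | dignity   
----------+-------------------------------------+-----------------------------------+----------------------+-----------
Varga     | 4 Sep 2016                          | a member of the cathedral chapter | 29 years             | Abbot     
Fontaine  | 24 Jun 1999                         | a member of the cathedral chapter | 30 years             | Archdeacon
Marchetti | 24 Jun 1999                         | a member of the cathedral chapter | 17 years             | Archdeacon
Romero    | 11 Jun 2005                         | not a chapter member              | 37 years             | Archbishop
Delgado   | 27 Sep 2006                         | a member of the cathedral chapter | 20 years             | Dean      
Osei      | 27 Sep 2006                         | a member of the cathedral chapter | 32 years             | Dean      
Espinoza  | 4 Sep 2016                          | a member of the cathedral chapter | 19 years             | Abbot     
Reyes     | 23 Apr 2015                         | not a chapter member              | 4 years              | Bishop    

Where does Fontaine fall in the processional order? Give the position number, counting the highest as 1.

By dignity: Romero (Archbishop); then Reyes (Bishop); then Varga and Espinoza (Abbot); then Fontaine and Marchetti (Archdeacon); then Osei and Delgado (Dean).
Varga and Espinoza both have date of consecration or institution 4 Sep 2016, so the next rule applies.
Varga and Espinoza are each a member of the cathedral chapter, so the next rule applies.
Among Varga and Espinoza, by years in holy orders (higher first): Varga (29 years) before Espinoza (19 years).
Fontaine and Marchetti both have date of consecration or institution 24 Jun 1999, so the next rule applies.
Fontaine and Marchetti are each a member of the cathedral chapter, so the next rule applies.
Among Fontaine and Marchetti, by years in holy orders (higher first): Fontaine (30 years) before Marchetti (17 years).
Osei and Delgado both have date of consecration or institution 27 Sep 2006, so the next rule applies.
Osei and Delgado are each a member of the cathedral chapter, so the next rule applies.
Among Osei and Delgado, by years in holy orders (higher first): Osei (32 years) before Delgado (20 years).
Order: Romero, Reyes, Varga, Espinoza, Fontaine, Marchetti, Osei, Delgado. So position 5.

5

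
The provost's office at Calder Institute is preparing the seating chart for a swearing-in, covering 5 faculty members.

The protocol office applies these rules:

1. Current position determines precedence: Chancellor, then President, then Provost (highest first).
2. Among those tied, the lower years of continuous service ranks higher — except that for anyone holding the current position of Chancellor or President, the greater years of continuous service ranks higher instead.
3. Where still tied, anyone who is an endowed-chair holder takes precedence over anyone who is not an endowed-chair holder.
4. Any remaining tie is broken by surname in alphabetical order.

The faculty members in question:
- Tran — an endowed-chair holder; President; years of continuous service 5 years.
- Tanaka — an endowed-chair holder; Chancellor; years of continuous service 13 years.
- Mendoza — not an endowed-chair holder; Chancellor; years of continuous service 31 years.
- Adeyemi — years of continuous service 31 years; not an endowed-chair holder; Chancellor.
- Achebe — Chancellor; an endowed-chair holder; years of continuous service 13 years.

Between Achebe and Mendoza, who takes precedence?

Mendoza

By current position: Adeyemi, Mendoza, Achebe and Tanaka (Chancellor); then Tran (President).
Among Adeyemi, Mendoza, Achebe and Tanaka, by years of continuous service (higher first) (reversed rule for this group): Adeyemi and Mendoza (31 years) before Achebe and Tanaka (13 years).
Adeyemi and Mendoza are each not an endowed-chair holder, so the next rule applies.
Among Adeyemi and Mendoza, alphabetically by surname: Adeyemi before Mendoza.
Achebe and Tanaka are each an endowed-chair holder, so the next rule applies.
Among Achebe and Tanaka, alphabetically by surname: Achebe before Tanaka.
So Mendoza takes precedence.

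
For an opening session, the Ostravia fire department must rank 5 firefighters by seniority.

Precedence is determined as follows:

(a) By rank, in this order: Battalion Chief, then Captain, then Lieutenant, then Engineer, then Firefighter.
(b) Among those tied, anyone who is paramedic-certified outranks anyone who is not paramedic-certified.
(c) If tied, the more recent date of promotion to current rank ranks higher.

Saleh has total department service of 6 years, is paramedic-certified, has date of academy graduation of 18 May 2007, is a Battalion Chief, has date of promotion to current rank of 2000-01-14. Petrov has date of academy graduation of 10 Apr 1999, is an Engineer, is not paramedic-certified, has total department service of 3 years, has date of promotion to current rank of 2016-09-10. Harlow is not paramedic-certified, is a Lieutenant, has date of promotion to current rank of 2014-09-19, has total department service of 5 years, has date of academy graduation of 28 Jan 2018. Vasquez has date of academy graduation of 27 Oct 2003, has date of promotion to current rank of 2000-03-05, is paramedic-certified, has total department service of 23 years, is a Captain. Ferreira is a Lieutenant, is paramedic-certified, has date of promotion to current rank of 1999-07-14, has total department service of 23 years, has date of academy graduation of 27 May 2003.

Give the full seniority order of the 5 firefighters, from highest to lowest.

By rank: Saleh (Battalion Chief); then Vasquez (Captain); then Ferreira and Harlow (Lieutenant); then Petrov (Engineer).
Among Ferreira and Harlow, paramedic-certified before not paramedic-certified: Ferreira (paramedic-certified) before Harlow (not paramedic-certified).
Full order: Saleh, Vasquez, Ferreira, Harlow, Petrov.

Saleh, Vasquez, Ferreira, Harlow, Petrov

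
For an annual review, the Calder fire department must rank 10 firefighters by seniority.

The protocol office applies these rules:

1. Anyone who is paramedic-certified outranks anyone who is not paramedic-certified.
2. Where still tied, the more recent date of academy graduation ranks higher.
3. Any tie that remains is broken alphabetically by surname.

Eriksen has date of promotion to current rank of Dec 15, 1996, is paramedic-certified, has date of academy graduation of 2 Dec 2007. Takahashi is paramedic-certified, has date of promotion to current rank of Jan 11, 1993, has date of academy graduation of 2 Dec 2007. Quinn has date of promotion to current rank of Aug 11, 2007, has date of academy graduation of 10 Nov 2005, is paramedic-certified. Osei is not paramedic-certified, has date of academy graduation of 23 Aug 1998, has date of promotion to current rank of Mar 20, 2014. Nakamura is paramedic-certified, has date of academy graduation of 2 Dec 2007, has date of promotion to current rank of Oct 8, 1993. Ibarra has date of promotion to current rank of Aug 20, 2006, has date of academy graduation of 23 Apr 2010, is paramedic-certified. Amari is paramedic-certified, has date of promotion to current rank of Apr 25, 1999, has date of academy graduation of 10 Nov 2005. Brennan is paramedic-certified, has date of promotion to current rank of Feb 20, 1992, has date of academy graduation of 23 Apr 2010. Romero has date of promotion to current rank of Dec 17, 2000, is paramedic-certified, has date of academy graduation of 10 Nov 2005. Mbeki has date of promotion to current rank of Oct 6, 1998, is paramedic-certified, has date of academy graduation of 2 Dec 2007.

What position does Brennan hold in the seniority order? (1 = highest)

1

By the first rule: Brennan, Ibarra, Eriksen, Mbeki, Nakamura, Takahashi, Amari, Quinn and Romero (each paramedic-certified); then Osei (not paramedic-certified).
Among Brennan, Ibarra, Eriksen, Mbeki, Nakamura, Takahashi, Amari, Quinn and Romero, by date of academy graduation (later first): Brennan and Ibarra (23 Apr 2010) before Eriksen, Mbeki, Nakamura and Takahashi (2 Dec 2007) before Amari, Quinn and Romero (10 Nov 2005).
Among Brennan and Ibarra, alphabetically by surname: Brennan before Ibarra.
Among Eriksen, Mbeki, Nakamura and Takahashi, alphabetically by surname: Eriksen before Mbeki before Nakamura before Takahashi.
Among Amari, Quinn and Romero, alphabetically by surname: Amari before Quinn before Romero.
Order: Brennan, Ibarra, Eriksen, Mbeki, Nakamura, Takahashi, Amari, Quinn, Romero, Osei. So position 1.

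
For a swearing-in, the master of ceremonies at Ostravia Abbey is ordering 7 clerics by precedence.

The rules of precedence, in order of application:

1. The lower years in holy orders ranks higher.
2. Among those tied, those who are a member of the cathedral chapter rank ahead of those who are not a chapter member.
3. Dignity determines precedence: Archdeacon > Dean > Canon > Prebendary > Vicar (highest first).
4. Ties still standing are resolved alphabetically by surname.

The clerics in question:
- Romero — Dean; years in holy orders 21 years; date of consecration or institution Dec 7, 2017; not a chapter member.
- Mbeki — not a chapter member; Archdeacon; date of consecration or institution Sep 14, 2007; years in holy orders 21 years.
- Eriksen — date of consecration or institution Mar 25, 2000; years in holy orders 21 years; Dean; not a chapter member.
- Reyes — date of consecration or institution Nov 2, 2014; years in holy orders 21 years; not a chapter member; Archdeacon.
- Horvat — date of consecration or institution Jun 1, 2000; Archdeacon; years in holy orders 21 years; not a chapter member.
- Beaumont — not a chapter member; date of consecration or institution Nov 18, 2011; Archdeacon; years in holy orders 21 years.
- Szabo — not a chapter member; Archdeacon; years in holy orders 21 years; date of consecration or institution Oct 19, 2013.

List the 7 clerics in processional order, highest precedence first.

Beaumont, Horvat, Mbeki, Reyes, Szabo, Eriksen, Romero

By years in holy orders (lower first): Beaumont, Horvat, Mbeki, Reyes, Szabo, Eriksen and Romero (each 21 years).
Beaumont, Horvat, Mbeki, Reyes, Szabo, Eriksen and Romero are each not a chapter member, so the next rule applies.
Among Beaumont, Horvat, Mbeki, Reyes, Szabo, Eriksen and Romero, by dignity: Beaumont, Horvat, Mbeki, Reyes and Szabo (Archdeacon) before Eriksen and Romero (Dean).
Among Beaumont, Horvat, Mbeki, Reyes and Szabo, alphabetically by surname: Beaumont before Horvat before Mbeki before Reyes before Szabo.
Among Eriksen and Romero, alphabetically by surname: Eriksen before Romero.
Full order: Beaumont, Horvat, Mbeki, Reyes, Szabo, Eriksen, Romero.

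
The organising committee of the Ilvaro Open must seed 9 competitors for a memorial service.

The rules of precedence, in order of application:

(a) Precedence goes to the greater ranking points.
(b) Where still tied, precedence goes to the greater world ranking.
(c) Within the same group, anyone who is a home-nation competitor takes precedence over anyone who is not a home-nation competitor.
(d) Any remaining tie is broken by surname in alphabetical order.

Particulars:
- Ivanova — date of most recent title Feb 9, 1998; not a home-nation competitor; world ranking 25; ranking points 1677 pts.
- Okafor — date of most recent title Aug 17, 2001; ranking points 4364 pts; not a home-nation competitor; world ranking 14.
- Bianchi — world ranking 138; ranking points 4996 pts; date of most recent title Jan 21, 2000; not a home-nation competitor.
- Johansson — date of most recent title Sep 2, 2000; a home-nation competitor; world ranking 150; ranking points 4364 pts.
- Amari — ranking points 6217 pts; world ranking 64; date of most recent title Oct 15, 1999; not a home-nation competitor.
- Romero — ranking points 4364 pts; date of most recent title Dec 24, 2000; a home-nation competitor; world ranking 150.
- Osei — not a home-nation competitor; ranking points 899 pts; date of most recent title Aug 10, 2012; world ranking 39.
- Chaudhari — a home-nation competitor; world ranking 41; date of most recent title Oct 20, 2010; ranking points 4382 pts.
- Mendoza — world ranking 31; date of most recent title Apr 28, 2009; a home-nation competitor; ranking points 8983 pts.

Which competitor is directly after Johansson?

By ranking points (higher first): Mendoza (8983 pts); then Amari (6217 pts); then Bianchi (4996 pts); then Chaudhari (4382 pts); then Johansson, Romero and Okafor (each 4364 pts); then Ivanova (1677 pts); then Osei (899 pts).
Among Johansson, Romero and Okafor, by world ranking (higher first): Johansson and Romero (150) before Okafor (14).
Johansson and Romero are each a home-nation competitor, so the next rule applies.
Among Johansson and Romero, alphabetically by surname: Johansson before Romero.
Order: Mendoza, Amari, Bianchi, Chaudhari, Johansson, Romero, Okafor, Ivanova, Osei.

Romero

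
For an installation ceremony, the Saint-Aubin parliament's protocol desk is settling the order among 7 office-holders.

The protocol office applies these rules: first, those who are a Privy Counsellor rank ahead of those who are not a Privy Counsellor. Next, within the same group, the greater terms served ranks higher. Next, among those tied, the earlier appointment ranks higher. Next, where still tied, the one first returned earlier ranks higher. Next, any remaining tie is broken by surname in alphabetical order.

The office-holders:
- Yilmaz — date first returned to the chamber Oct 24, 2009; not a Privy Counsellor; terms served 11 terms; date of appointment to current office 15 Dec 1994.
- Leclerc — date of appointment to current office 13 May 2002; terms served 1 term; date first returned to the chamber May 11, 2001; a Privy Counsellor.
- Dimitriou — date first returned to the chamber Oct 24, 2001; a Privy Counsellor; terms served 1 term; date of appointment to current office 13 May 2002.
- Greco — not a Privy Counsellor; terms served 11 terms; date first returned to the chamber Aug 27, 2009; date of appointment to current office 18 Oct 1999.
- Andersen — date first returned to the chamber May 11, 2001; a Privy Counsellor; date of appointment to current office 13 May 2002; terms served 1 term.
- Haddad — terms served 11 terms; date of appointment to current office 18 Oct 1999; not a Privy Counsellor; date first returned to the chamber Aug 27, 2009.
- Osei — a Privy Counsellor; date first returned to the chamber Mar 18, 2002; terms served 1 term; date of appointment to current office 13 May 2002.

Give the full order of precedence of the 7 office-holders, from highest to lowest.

Andersen, Leclerc, Dimitriou, Osei, Yilmaz, Greco, Haddad

By the first rule: Andersen, Leclerc, Dimitriou and Osei (each a Privy Counsellor); then Yilmaz, Greco and Haddad (each not a Privy Counsellor).
Andersen, Leclerc, Dimitriou and Osei all have terms served 1 term, so the next rule applies.
Andersen, Leclerc, Dimitriou and Osei all have date of appointment to current office 13 May 2002, so the next rule applies.
Among Andersen, Leclerc, Dimitriou and Osei, by date first returned to the chamber (earlier first): Andersen and Leclerc (May 11, 2001) before Dimitriou (Oct 24, 2001) before Osei (Mar 18, 2002).
Among Andersen and Leclerc, alphabetically by surname: Andersen before Leclerc.
Yilmaz, Greco and Haddad all have terms served 11 terms, so the next rule applies.
Among Yilmaz, Greco and Haddad, by date of appointment to current office (earlier first): Yilmaz (15 Dec 1994) before Greco and Haddad (18 Oct 1999).
Greco and Haddad both have date first returned to the chamber Aug 27, 2009, so the next rule applies.
Among Greco and Haddad, alphabetically by surname: Greco before Haddad.
Full order: Andersen, Leclerc, Dimitriou, Osei, Yilmaz, Greco, Haddad.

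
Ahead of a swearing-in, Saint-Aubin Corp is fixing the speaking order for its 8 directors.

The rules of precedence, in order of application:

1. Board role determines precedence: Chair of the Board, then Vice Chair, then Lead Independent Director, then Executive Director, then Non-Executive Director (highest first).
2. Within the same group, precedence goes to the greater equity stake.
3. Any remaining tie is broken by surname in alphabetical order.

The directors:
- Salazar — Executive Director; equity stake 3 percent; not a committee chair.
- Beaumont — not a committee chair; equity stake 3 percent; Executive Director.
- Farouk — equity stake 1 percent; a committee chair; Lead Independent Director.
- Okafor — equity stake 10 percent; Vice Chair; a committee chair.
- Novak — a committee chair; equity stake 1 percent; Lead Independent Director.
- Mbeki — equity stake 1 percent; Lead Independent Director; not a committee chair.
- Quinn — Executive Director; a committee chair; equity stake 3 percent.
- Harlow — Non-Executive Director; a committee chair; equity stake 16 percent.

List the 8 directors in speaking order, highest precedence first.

By board role: Okafor (Vice Chair); then Farouk, Mbeki and Novak (Lead Independent Director); then Beaumont, Quinn and Salazar (Executive Director); then Harlow (Non-Executive Director).
Farouk, Mbeki and Novak all have equity stake 1 percent, so the next rule applies.
Among Farouk, Mbeki and Novak, alphabetically by surname: Farouk before Mbeki before Novak.
Beaumont, Quinn and Salazar all have equity stake 3 percent, so the next rule applies.
Among Beaumont, Quinn and Salazar, alphabetically by surname: Beaumont before Quinn before Salazar.
Full order: Okafor, Farouk, Mbeki, Novak, Beaumont, Quinn, Salazar, Harlow.

Okafor, Farouk, Mbeki, Novak, Beaumont, Quinn, Salazar, Harlow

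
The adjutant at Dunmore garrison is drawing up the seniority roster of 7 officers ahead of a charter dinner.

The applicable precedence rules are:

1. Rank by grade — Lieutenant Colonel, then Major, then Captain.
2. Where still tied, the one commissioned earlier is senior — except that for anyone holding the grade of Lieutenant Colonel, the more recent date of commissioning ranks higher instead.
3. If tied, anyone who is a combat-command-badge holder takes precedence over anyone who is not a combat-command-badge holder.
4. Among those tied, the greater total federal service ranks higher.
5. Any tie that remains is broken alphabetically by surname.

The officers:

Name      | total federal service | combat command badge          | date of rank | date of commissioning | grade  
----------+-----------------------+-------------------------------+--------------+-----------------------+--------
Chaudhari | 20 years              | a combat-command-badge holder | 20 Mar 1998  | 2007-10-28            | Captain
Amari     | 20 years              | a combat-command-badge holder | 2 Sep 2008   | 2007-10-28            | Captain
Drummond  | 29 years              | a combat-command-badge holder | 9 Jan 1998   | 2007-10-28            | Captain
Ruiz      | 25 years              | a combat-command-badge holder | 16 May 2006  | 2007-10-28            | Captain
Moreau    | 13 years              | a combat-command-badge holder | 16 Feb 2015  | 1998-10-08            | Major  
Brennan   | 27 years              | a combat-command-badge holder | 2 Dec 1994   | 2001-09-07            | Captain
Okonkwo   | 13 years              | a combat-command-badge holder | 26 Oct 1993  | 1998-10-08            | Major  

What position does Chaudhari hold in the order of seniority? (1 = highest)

By grade: Moreau and Okonkwo (Major); then Brennan, Drummond, Ruiz, Amari and Chaudhari (Captain).
Moreau and Okonkwo both have date of commissioning 1998-10-08, so the next rule applies.
Moreau and Okonkwo are each a combat-command-badge holder, so the next rule applies.
Moreau and Okonkwo both have total federal service 13 years, so the next rule applies.
Among Moreau and Okonkwo, alphabetically by surname: Moreau before Okonkwo.
Among Brennan, Drummond, Ruiz, Amari and Chaudhari, by date of commissioning (earlier first): Brennan (2001-09-07) before Drummond, Ruiz, Amari and Chaudhari (2007-10-28).
Drummond, Ruiz, Amari and Chaudhari are each a combat-command-badge holder, so the next rule applies.
Among Drummond, Ruiz, Amari and Chaudhari, by total federal service (higher first): Drummond (29 years) before Ruiz (25 years) before Amari and Chaudhari (20 years).
Among Amari and Chaudhari, alphabetically by surname: Amari before Chaudhari.
Order: Moreau, Okonkwo, Brennan, Drummond, Ruiz, Amari, Chaudhari. So position 7.

7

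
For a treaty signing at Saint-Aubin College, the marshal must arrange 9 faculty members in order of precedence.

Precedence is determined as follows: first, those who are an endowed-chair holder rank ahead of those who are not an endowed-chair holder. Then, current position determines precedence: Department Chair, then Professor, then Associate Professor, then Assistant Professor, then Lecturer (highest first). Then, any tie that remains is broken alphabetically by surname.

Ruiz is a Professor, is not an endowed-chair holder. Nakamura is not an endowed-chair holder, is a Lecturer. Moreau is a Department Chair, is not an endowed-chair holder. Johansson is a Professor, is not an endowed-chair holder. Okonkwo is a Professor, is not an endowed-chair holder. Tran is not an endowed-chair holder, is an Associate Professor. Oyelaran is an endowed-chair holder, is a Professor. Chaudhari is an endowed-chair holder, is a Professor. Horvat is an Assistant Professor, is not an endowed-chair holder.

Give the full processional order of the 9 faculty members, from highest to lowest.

By the first rule: Chaudhari and Oyelaran (both an endowed-chair holder); then Moreau, Johansson, Okonkwo, Ruiz, Tran, Horvat and Nakamura (each not an endowed-chair holder).
Chaudhari and Oyelaran are each Professor, so the next rule applies.
Among Chaudhari and Oyelaran, alphabetically by surname: Chaudhari before Oyelaran.
Among Moreau, Johansson, Okonkwo, Ruiz, Tran, Horvat and Nakamura, by current position: Moreau (Department Chair) before Johansson, Okonkwo and Ruiz (Professor) before Tran (Associate Professor) before Horvat (Assistant Professor) before Nakamura (Lecturer).
Among Johansson, Okonkwo and Ruiz, alphabetically by surname: Johansson before Okonkwo before Ruiz.
Full order: Chaudhari, Oyelaran, Moreau, Johansson, Okonkwo, Ruiz, Tran, Horvat, Nakamura.

Chaudhari, Oyelaran, Moreau, Johansson, Okonkwo, Ruiz, Tran, Horvat, Nakamura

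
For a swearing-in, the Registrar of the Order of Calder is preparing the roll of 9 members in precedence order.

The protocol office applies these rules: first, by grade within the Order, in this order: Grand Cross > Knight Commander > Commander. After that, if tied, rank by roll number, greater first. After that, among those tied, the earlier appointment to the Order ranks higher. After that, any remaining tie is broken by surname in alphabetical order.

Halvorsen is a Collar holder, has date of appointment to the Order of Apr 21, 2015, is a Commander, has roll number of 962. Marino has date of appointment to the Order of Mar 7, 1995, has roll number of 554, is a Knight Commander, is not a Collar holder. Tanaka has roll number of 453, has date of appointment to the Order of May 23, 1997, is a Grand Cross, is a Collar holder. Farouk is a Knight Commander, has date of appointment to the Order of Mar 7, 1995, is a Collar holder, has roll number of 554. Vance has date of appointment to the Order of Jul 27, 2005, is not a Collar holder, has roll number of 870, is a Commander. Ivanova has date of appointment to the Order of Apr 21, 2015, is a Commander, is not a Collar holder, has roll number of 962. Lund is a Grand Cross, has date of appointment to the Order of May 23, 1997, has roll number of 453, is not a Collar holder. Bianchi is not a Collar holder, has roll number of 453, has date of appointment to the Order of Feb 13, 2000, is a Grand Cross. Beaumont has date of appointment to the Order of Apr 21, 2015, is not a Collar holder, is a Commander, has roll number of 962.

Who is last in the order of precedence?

By grade within the Order: Lund, Tanaka and Bianchi (Grand Cross); then Farouk and Marino (Knight Commander); then Beaumont, Halvorsen, Ivanova and Vance (Commander).
Lund, Tanaka and Bianchi all have roll number 453, so the next rule applies.
Among Lund, Tanaka and Bianchi, by date of appointment to the Order (earlier first): Lund and Tanaka (May 23, 1997) before Bianchi (Feb 13, 2000).
Among Lund and Tanaka, alphabetically by surname: Lund before Tanaka.
Farouk and Marino both have roll number 554, so the next rule applies.
Farouk and Marino both have date of appointment to the Order Mar 7, 1995, so the next rule applies.
Among Farouk and Marino, alphabetically by surname: Farouk before Marino.
Among Beaumont, Halvorsen, Ivanova and Vance, by roll number (higher first): Beaumont, Halvorsen and Ivanova (962) before Vance (870).
Beaumont, Halvorsen and Ivanova all have date of appointment to the Order Apr 21, 2015, so the next rule applies.
Among Beaumont, Halvorsen and Ivanova, alphabetically by surname: Beaumont before Halvorsen before Ivanova.
Order: Lund, Tanaka, Bianchi, Farouk, Marino, Beaumont, Halvorsen, Ivanova, Vance.

Vance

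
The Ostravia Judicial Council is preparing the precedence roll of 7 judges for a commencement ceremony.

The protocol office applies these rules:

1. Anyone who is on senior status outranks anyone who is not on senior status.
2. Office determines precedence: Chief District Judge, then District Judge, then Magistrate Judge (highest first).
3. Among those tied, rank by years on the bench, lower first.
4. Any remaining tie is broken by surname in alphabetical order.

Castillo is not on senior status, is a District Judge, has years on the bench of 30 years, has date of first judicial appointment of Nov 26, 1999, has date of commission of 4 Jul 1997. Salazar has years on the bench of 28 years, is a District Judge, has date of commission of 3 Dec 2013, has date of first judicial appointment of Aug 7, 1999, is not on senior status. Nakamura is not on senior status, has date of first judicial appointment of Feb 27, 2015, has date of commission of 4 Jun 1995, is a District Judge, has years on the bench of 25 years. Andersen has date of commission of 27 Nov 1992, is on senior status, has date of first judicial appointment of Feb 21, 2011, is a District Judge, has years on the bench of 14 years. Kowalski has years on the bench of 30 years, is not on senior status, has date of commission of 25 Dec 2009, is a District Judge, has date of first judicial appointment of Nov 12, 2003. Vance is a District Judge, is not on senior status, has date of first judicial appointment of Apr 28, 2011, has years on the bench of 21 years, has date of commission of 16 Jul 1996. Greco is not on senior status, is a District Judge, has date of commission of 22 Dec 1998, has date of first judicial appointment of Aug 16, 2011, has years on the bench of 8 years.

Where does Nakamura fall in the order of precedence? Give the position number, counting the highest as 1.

By the first rule: Andersen (on senior status); then Greco, Vance, Nakamura, Salazar, Castillo and Kowalski (each not on senior status).
Greco, Vance, Nakamura, Salazar, Castillo and Kowalski are each District Judge, so the next rule applies.
Among Greco, Vance, Nakamura, Salazar, Castillo and Kowalski, by years on the bench (lower first): Greco (8 years) before Vance (21 years) before Nakamura (25 years) before Salazar (28 years) before Castillo and Kowalski (30 years).
Among Castillo and Kowalski, alphabetically by surname: Castillo before Kowalski.
Order: Andersen, Greco, Vance, Nakamura, Salazar, Castillo, Kowalski. So position 4.

4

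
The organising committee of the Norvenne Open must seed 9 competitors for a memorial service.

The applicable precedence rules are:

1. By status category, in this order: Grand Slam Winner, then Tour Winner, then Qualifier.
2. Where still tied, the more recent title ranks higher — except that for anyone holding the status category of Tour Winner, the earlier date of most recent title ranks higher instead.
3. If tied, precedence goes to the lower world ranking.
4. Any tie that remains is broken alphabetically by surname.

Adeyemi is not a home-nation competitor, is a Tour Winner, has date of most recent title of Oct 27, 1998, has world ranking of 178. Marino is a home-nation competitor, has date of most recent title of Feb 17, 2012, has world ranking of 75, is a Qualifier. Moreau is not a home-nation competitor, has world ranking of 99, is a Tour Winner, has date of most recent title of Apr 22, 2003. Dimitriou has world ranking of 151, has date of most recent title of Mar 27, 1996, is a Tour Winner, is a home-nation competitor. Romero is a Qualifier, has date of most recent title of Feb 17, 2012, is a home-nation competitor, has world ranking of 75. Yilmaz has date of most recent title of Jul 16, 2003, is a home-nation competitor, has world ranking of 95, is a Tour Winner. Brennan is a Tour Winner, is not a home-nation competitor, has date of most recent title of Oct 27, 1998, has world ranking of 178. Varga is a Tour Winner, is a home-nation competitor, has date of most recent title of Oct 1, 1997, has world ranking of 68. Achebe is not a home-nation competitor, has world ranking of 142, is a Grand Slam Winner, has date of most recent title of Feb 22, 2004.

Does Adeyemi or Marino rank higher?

By status category: Achebe (Grand Slam Winner); then Dimitriou, Varga, Adeyemi, Brennan, Moreau and Yilmaz (Tour Winner); then Marino and Romero (Qualifier).
Among Dimitriou, Varga, Adeyemi, Brennan, Moreau and Yilmaz, by date of most recent title (earlier first) (reversed rule for this group): Dimitriou (Mar 27, 1996) before Varga (Oct 1, 1997) before Adeyemi and Brennan (Oct 27, 1998) before Moreau (Apr 22, 2003) before Yilmaz (Jul 16, 2003).
Adeyemi and Brennan both have world ranking 178, so the next rule applies.
Among Adeyemi and Brennan, alphabetically by surname: Adeyemi before Brennan.
Marino and Romero both have date of most recent title Feb 17, 2012, so the next rule applies.
Marino and Romero both have world ranking 75, so the next rule applies.
Among Marino and Romero, alphabetically by surname: Marino before Romero.
So Adeyemi takes precedence.

Adeyemi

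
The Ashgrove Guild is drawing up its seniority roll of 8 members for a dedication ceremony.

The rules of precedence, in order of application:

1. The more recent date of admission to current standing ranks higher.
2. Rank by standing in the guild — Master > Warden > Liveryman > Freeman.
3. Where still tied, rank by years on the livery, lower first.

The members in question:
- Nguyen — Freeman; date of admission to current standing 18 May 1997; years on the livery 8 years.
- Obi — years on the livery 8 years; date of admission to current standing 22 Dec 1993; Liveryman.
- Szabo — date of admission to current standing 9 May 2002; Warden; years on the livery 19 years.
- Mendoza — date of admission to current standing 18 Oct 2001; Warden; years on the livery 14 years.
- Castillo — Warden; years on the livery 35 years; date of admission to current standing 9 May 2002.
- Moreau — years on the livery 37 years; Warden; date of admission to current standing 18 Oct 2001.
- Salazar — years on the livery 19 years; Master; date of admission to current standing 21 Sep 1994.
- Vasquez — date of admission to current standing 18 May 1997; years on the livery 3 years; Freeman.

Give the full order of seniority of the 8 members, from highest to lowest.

By date of admission to current standing (later first): Szabo and Castillo (both 9 May 2002); then Mendoza and Moreau (both 18 Oct 2001); then Vasquez and Nguyen (both 18 May 1997); then Salazar (21 Sep 1994); then Obi (22 Dec 1993).
Szabo and Castillo are each Warden, so the next rule applies.
Among Szabo and Castillo, by years on the livery (lower first): Szabo (19 years) before Castillo (35 years).
Mendoza and Moreau are each Warden, so the next rule applies.
Among Mendoza and Moreau, by years on the livery (lower first): Mendoza (14 years) before Moreau (37 years).
Vasquez and Nguyen are each Freeman, so the next rule applies.
Among Vasquez and Nguyen, by years on the livery (lower first): Vasquez (3 years) before Nguyen (8 years).
Full order: Szabo, Castillo, Mendoza, Moreau, Vasquez, Nguyen, Salazar, Obi.

Szabo, Castillo, Mendoza, Moreau, Vasquez, Nguyen, Salazar, Obi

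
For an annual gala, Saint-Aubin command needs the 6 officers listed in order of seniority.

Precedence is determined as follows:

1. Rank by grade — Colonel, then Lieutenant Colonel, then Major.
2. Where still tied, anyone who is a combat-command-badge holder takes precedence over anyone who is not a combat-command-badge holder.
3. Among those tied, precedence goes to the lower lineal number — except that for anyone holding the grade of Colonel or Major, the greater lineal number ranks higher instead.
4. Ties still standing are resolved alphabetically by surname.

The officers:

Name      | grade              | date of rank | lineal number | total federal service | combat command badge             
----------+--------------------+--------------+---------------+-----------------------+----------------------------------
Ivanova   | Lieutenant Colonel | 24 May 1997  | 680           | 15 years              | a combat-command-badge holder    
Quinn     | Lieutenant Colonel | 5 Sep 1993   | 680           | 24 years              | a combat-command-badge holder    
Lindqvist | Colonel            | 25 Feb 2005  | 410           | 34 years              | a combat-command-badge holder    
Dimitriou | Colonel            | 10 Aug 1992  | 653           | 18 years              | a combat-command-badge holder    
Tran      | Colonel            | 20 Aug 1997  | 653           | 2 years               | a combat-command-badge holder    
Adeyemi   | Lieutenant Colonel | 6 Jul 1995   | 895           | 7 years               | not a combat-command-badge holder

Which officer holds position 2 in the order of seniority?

By grade: Dimitriou, Tran and Lindqvist (Colonel); then Ivanova, Quinn and Adeyemi (Lieutenant Colonel).
Dimitriou, Tran and Lindqvist are each a combat-command-badge holder, so the next rule applies.
Among Dimitriou, Tran and Lindqvist, by lineal number (higher first) (reversed rule for this group): Dimitriou and Tran (653) before Lindqvist (410).
Among Dimitriou and Tran, alphabetically by surname: Dimitriou before Tran.
Among Ivanova, Quinn and Adeyemi, a combat-command-badge holder before not a combat-command-badge holder: Ivanova and Quinn (a combat-command-badge holder) before Adeyemi (not a combat-command-badge holder).
Ivanova and Quinn both have lineal number 680, so the next rule applies.
Among Ivanova and Quinn, alphabetically by surname: Ivanova before Quinn.
Order: Dimitriou, Tran, Lindqvist, Ivanova, Quinn, Adeyemi.

Tran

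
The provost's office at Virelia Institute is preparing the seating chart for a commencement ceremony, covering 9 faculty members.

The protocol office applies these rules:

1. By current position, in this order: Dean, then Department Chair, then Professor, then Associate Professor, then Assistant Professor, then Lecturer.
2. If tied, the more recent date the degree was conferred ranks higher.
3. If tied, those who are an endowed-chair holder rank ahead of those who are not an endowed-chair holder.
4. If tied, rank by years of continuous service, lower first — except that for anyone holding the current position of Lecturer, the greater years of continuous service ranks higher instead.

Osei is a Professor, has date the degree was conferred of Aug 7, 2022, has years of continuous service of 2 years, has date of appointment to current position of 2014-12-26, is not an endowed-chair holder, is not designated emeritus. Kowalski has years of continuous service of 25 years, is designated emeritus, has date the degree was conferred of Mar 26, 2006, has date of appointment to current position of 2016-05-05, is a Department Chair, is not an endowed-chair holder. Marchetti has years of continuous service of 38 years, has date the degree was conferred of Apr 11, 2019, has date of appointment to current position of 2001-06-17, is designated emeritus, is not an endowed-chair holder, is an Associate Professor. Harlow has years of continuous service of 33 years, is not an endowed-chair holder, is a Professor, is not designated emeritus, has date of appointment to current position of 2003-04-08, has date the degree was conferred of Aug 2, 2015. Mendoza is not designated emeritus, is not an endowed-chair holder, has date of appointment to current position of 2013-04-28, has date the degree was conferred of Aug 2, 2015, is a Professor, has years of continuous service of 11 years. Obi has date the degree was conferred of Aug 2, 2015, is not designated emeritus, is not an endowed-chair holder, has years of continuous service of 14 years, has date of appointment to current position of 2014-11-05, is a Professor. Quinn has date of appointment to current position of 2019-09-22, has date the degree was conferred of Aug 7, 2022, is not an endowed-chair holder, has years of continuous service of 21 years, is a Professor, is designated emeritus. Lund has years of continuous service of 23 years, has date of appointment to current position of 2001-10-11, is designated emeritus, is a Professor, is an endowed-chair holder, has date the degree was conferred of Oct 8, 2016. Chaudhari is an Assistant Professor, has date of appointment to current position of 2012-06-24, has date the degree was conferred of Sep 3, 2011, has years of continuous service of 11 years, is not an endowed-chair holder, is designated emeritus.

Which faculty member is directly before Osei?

Kowalski

By current position: Kowalski (Department Chair); then Osei, Quinn, Lund, Mendoza, Obi and Harlow (Professor); then Marchetti (Associate Professor); then Chaudhari (Assistant Professor).
Among Osei, Quinn, Lund, Mendoza, Obi and Harlow, by date the degree was conferred (later first): Osei and Quinn (Aug 7, 2022) before Lund (Oct 8, 2016) before Mendoza, Obi and Harlow (Aug 2, 2015).
Osei and Quinn are each not an endowed-chair holder, so the next rule applies.
Among Osei and Quinn, by years of continuous service (lower first): Osei (2 years) before Quinn (21 years).
Mendoza, Obi and Harlow are each not an endowed-chair holder, so the next rule applies.
Among Mendoza, Obi and Harlow, by years of continuous service (lower first): Mendoza (11 years) before Obi (14 years) before Harlow (33 years).
Order: Kowalski, Osei, Quinn, Lund, Mendoza, Obi, Harlow, Marchetti, Chaudhari.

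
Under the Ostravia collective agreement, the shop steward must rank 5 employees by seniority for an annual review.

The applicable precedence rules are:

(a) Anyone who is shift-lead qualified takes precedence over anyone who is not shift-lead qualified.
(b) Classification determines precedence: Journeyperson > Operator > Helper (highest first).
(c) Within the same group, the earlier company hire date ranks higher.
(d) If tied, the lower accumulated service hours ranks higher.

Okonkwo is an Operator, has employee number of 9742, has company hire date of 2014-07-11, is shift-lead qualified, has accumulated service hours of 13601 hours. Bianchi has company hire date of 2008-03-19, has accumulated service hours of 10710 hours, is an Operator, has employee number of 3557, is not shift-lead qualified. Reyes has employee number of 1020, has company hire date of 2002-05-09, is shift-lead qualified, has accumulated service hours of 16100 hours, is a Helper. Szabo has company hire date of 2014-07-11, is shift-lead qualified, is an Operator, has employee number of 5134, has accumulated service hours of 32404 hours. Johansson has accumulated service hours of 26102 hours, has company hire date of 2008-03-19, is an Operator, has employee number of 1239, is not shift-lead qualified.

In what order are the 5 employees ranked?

By the first rule: Okonkwo, Szabo and Reyes (each shift-lead qualified); then Bianchi and Johansson (both not shift-lead qualified).
Among Okonkwo, Szabo and Reyes, by classification: Okonkwo and Szabo (Operator) before Reyes (Helper).
Okonkwo and Szabo both have company hire date 2014-07-11, so the next rule applies.
Among Okonkwo and Szabo, by accumulated service hours (lower first): Okonkwo (13601 hours) before Szabo (32404 hours).
Bianchi and Johansson are each Operator, so the next rule applies.
Bianchi and Johansson both have company hire date 2008-03-19, so the next rule applies.
Among Bianchi and Johansson, by accumulated service hours (lower first): Bianchi (10710 hours) before Johansson (26102 hours).
Full order: Okonkwo, Szabo, Reyes, Bianchi, Johansson.

Okonkwo, Szabo, Reyes, Bianchi, Johansson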